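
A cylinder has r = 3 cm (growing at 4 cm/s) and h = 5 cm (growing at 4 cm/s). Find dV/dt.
156π cm³/s

V = πr²h
dV/dt = 2πrh·dr/dt + πr²·dh/dt
= 2π(3)(5)(4) + π(3)²(4)
= 156π cm³/s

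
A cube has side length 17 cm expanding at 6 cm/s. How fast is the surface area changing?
1224 cm²/s

A = 6s²
dA/dt = 12s · ds/dt = 12·17·6 = 1224 cm²/s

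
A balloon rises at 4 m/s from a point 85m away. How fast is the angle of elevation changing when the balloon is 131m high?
0.013942 rad/s

tan(θ) = y/85
sec²(θ) · dθ/dt = (1/85) · dy/dt
dθ/dt = cos²(θ)/85 · 4 = 85/(85² + 131²) · 4
dθ/dt = 0.013942 rad/s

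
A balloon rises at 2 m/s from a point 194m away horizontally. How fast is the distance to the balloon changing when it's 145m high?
290√58661/58661 ≈ 1.197 m/s

z² = 194² + y²
z = √(194² + 145²) = √58661
dz/dt = y/z · dy/dt = 145/√58661 · 2 = 290√58661/58661 ≈ 1.197 m/s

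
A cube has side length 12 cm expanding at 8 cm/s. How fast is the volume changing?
3456 cm³/s

V = s³
dV/dt = 3s² · ds/dt = 3·12²·8 = 3456 cm³/s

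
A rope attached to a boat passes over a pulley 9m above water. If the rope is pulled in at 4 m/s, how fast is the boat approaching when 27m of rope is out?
3√2 ≈ 4.243 m/s

rope² = x² + 9²
x = √(27² - 9²) = 18√2
dx/dt = (rope/x) · d(rope)/dt = (27/(18√2)) · (-4) = -3√2 m/s
The boat approaches at 3√2 ≈ 4.243 m/s.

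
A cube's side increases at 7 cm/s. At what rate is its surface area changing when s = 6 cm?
504 cm²/s

A = 6s²
dA/dt = 12s · ds/dt = 12·6·7 = 504 cm²/s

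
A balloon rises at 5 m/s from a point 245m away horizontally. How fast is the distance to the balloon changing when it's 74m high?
370√65501/65501 ≈ 1.446 m/s

z² = 245² + y²
z = √(245² + 74²) = √65501
dz/dt = y/z · dy/dt = 74/√65501 · 5 = 370√65501/65501 ≈ 1.446 m/s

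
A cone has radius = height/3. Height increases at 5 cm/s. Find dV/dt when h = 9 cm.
45π cm³/s

V = (1/3)π(h/3)²h = πh³/27
dV/dt = πh²/9 · 5
At h = 9: dV/dt = 45π cm³/s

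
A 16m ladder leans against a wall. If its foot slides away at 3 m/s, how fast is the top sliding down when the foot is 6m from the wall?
9√55/55 ≈ 1.214 m/s

x² + y² = 16²
2x·dx/dt + 2y·dy/dt = 0
dy/dt = -x/y · dx/dt = -6/(2√55) · 3 = -9√55/55 m/s
The top is descending at 9√55/55 ≈ 1.214 m/s.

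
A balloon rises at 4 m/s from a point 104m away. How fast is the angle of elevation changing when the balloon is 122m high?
0.016187 rad/s

tan(θ) = y/104
sec²(θ) · dθ/dt = (1/104) · dy/dt
dθ/dt = cos²(θ)/104 · 4 = 104/(104² + 122²) · 4
dθ/dt = 0.016187 rad/s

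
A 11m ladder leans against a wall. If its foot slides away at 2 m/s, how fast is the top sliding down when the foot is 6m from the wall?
12√85/85 ≈ 1.302 m/s

x² + y² = 11²
2x·dx/dt + 2y·dy/dt = 0
dy/dt = -x/y · dx/dt = -6/√85 · 2 = -12√85/85 m/s
The top is descending at 12√85/85 ≈ 1.302 m/s.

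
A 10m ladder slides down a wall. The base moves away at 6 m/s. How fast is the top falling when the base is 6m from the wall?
9/2 = 4.5 m/s

x² + y² = 10²
2x·dx/dt + 2y·dy/dt = 0
dy/dt = -x/y · dx/dt = -6/8 · 6 = -9/2 m/s
The top is descending at 9/2 = 4.5 m/s.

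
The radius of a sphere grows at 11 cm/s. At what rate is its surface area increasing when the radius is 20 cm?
1760π cm²/s

S = 4πr²
dS/dt = dS/dr · dr/dt = 8πr · 11
At r = 20: dS/dt = 1760π cm²/s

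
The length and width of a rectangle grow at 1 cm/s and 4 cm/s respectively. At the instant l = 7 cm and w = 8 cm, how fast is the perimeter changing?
10 cm/s

P = 2(l + w)
dP/dt = 2(dl/dt + dw/dt) = 2(1 + 4) = 10 cm/s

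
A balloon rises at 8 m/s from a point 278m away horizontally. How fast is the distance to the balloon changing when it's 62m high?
124√20282/10141 ≈ 1.741 m/s

z² = 278² + y²
z = √(278² + 62²) = 2√20282
dz/dt = y/z · dy/dt = 62/(2√20282) · 8 = 124√20282/10141 ≈ 1.741 m/s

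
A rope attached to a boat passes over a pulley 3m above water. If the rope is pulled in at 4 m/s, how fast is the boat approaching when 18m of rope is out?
24√35/35 ≈ 4.057 m/s

rope² = x² + 3²
x = √(18² - 3²) = 3√35
dx/dt = (rope/x) · d(rope)/dt = (18/(3√35)) · (-4) = -24√35/35 m/s
The boat approaches at 24√35/35 ≈ 4.057 m/s.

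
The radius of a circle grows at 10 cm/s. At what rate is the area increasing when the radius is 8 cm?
160π cm²/s

A = πr²
dA/dt = 2πr · dr/dt = 2π(8)(10) = 160π cm²/s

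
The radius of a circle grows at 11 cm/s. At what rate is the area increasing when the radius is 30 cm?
660π cm²/s

A = πr²
dA/dt = 2πr · dr/dt = 2π(30)(11) = 660π cm²/s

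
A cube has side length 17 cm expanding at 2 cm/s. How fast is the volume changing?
1734 cm³/s

V = s³
dV/dt = 3s² · ds/dt = 3·17²·2 = 1734 cm³/s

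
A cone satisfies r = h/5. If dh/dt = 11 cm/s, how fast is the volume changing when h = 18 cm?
3564π/25 cm³/s

V = (1/3)π(h/5)²h = πh³/75
dV/dt = πh²/25 · 11
At h = 18: dV/dt = 3564π/25 cm³/s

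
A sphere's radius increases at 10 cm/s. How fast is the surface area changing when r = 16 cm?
1280π cm²/s

S = 4πr²
dS/dt = dS/dr · dr/dt = 8πr · 10
At r = 16: dS/dt = 1280π cm²/s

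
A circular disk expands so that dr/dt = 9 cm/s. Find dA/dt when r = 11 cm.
198π cm²/s

A = πr²
dA/dt = 2πr · dr/dt = 2π(11)(9) = 198π cm²/s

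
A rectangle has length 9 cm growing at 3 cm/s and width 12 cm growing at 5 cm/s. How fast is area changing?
81 cm²/s

A = lw
dA/dt = w·dl/dt + l·dw/dt = 12·3 + 9·5 = 81 cm²/s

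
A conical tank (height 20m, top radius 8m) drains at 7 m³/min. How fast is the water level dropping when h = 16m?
175/(1024π) ≈ 0.0544 m/min

r/h = 8/20, so r = (2/5)h
V = (1/3)πr²h = (1/3)π((2/5)h)²h = (4/75)πh³
dV/dh = (4/25)πh²
dh/dt = (dV/dt)/(dV/dh) = -7/((4/25)π·16²) = -175/(1024π) m/min
The level is dropping at 175/(1024π) ≈ 0.0544 m/min.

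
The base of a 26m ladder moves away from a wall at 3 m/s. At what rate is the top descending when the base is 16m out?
8√105/35 ≈ 2.342 m/s

x² + y² = 26²
2x·dx/dt + 2y·dy/dt = 0
dy/dt = -x/y · dx/dt = -16/(2√105) · 3 = -8√105/35 m/s
The top is descending at 8√105/35 ≈ 2.342 m/s.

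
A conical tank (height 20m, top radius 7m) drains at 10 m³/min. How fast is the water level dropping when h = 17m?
4000/(14161π) ≈ 0.08991 m/min

r/h = 7/20, so r = (7/20)h
V = (1/3)πr²h = (1/3)π((7/20)h)²h = (49/1200)πh³
dV/dh = (49/400)πh²
dh/dt = (dV/dt)/(dV/dh) = -10/((49/400)π·17²) = -4000/(14161π) m/min
The level is dropping at 4000/(14161π) ≈ 0.08991 m/min.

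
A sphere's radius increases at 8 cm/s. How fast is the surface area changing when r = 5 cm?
320π cm²/s

S = 4πr²
dS/dt = dS/dr · dr/dt = 8πr · 8
At r = 5: dS/dt = 320π cm²/s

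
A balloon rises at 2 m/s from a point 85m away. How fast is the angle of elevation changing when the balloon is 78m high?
0.012773 rad/s

tan(θ) = y/85
sec²(θ) · dθ/dt = (1/85) · dy/dt
dθ/dt = cos²(θ)/85 · 2 = 85/(85² + 78²) · 2
dθ/dt = 0.012773 rad/s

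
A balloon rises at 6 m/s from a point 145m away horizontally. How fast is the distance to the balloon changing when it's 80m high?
96√1097/1097 ≈ 2.898 m/s

z² = 145² + y²
z = √(145² + 80²) = 5√1097
dz/dt = y/z · dy/dt = 80/(5√1097) · 6 = 96√1097/1097 ≈ 2.898 m/s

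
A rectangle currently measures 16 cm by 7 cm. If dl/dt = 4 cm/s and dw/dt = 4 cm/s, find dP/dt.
16 cm/s

P = 2(l + w)
dP/dt = 2(dl/dt + dw/dt) = 2(4 + 4) = 16 cm/s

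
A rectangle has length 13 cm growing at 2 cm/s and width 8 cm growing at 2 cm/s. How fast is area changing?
42 cm²/s

A = lw
dA/dt = w·dl/dt + l·dw/dt = 8·2 + 13·2 = 42 cm²/s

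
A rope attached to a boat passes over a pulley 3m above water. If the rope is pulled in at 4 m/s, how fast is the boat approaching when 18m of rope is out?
24√35/35 ≈ 4.057 m/s

rope² = x² + 3²
x = √(18² - 3²) = 3√35
dx/dt = (rope/x) · d(rope)/dt = (18/(3√35)) · (-4) = -24√35/35 m/s
The boat approaches at 24√35/35 ≈ 4.057 m/s.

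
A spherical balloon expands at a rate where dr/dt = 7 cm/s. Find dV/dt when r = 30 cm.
25200π cm³/s

V = (4/3)πr³
dV/dt = dV/dr · dr/dt = 4πr² · 7
At r = 30: dV/dt = 25200π cm³/s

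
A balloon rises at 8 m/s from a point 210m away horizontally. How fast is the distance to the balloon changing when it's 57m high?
152√5261/5261 ≈ 2.096 m/s

z² = 210² + y²
z = √(210² + 57²) = 3√5261
dz/dt = y/z · dy/dt = 57/(3√5261) · 8 = 152√5261/5261 ≈ 2.096 m/s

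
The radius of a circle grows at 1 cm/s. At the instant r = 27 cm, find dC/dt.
2π cm/s

C = 2πr
dC/dt = 2π · dr/dt = 2π · 1 = 2π cm/s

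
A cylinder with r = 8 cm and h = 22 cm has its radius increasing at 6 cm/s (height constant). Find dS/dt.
456π cm²/s

S = 2πrh + 2πr² (lateral + bases)
dS/dt = (2πh + 4πr)·dr/dt = (2π·22 + 4π·8)·6
= 456π cm²/s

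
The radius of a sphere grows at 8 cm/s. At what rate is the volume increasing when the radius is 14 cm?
6272π cm³/s

V = (4/3)πr³
dV/dt = dV/dr · dr/dt = 4πr² · 8
At r = 14: dV/dt = 6272π cm³/s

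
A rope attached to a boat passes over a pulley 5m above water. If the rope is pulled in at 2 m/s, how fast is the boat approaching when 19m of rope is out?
19√21/42 ≈ 2.073 m/s

rope² = x² + 5²
x = √(19² - 5²) = 4√21
dx/dt = (rope/x) · d(rope)/dt = (19/(4√21)) · (-2) = -19√21/42 m/s
The boat approaches at 19√21/42 ≈ 2.073 m/s.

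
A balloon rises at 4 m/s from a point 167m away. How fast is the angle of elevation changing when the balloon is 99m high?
0.017724 rad/s

tan(θ) = y/167
sec²(θ) · dθ/dt = (1/167) · dy/dt
dθ/dt = cos²(θ)/167 · 4 = 167/(167² + 99²) · 4
dθ/dt = 0.017724 rad/s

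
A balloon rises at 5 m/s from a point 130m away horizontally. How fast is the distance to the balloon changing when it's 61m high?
305√20621/20621 ≈ 2.124 m/s

z² = 130² + y²
z = √(130² + 61²) = √20621
dz/dt = y/z · dy/dt = 61/√20621 · 5 = 305√20621/20621 ≈ 2.124 m/s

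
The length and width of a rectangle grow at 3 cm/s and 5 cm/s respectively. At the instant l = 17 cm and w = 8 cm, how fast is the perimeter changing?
16 cm/s

P = 2(l + w)
dP/dt = 2(dl/dt + dw/dt) = 2(3 + 5) = 16 cm/s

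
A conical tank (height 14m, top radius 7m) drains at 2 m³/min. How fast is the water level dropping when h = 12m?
1/(18π) ≈ 0.01768 m/min

r/h = 7/14, so r = (1/2)h
V = (1/3)πr²h = (1/3)π((1/2)h)²h = (1/12)πh³
dV/dh = (1/4)πh²
dh/dt = (dV/dt)/(dV/dh) = -2/((1/4)π·12²) = -1/(18π) m/min
The level is dropping at 1/(18π) ≈ 0.01768 m/min.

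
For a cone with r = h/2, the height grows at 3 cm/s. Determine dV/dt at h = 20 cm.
300π cm³/s

V = (1/3)π(h/2)²h = πh³/12
dV/dt = πh²/4 · 3
At h = 20: dV/dt = 300π cm³/s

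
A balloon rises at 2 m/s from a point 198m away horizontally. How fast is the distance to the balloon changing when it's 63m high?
14√533/533 ≈ 0.6064 m/s

z² = 198² + y²
z = √(198² + 63²) = 9√533
dz/dt = y/z · dy/dt = 63/(9√533) · 2 = 14√533/533 ≈ 0.6064 m/s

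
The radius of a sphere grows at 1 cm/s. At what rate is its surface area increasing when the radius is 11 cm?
88π cm²/s

S = 4πr²
dS/dt = dS/dr · dr/dt = 8πr · 1
At r = 11: dS/dt = 88π cm²/s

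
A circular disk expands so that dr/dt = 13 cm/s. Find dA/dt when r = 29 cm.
754π cm²/s

A = πr²
dA/dt = 2πr · dr/dt = 2π(29)(13) = 754π cm²/s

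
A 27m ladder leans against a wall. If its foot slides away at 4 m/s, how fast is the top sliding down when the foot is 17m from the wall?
17√110/55 ≈ 3.242 m/s

x² + y² = 27²
2x·dx/dt + 2y·dy/dt = 0
dy/dt = -x/y · dx/dt = -17/(2√110) · 4 = -17√110/55 m/s
The top is descending at 17√110/55 ≈ 3.242 m/s.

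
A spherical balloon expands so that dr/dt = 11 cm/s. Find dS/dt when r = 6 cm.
528π cm²/s

S = 4πr²
dS/dt = dS/dr · dr/dt = 8πr · 11
At r = 6: dS/dt = 528π cm²/s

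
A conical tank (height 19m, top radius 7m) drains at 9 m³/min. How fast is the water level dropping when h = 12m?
361/(784π) ≈ 0.1466 m/min

r/h = 7/19, so r = (7/19)h
V = (1/3)πr²h = (1/3)π((7/19)h)²h = (49/1083)πh³
dV/dh = (49/361)πh²
dh/dt = (dV/dt)/(dV/dh) = -9/((49/361)π·12²) = -361/(784π) m/min
The level is dropping at 361/(784π) ≈ 0.1466 m/min.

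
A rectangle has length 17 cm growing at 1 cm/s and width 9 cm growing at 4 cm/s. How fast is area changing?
77 cm²/s

A = lw
dA/dt = w·dl/dt + l·dw/dt = 9·1 + 17·4 = 77 cm²/s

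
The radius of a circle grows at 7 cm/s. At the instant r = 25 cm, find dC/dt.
14π cm/s

C = 2πr
dC/dt = 2π · dr/dt = 2π · 7 = 14π cm/s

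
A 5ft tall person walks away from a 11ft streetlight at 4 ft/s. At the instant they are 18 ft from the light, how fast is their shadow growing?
10/3 ft/s

By similar triangles: 11/(x+s) = 5/s
Solving: s = 5x/6
ds/dt = 5/6 · dx/dt = 5/6 · 4 = 10/3 ft/s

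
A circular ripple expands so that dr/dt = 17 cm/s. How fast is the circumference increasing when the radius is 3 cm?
34π cm/s

C = 2πr
dC/dt = 2π · dr/dt = 2π · 17 = 34π cm/s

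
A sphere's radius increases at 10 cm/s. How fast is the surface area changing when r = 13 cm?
1040π cm²/s

S = 4πr²
dS/dt = dS/dr · dr/dt = 8πr · 10
At r = 13: dS/dt = 1040π cm²/s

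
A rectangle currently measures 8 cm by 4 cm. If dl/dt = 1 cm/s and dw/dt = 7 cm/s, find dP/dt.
16 cm/s

P = 2(l + w)
dP/dt = 2(dl/dt + dw/dt) = 2(1 + 7) = 16 cm/s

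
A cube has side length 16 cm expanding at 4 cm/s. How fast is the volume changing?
3072 cm³/s

V = s³
dV/dt = 3s² · ds/dt = 3·16²·4 = 3072 cm³/s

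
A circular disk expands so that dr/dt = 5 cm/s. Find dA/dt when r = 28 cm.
280π cm²/s

A = πr²
dA/dt = 2πr · dr/dt = 2π(28)(5) = 280π cm²/s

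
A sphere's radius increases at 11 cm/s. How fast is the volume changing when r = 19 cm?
15884π cm³/s

V = (4/3)πr³
dV/dt = dV/dr · dr/dt = 4πr² · 11
At r = 19: dV/dt = 15884π cm³/s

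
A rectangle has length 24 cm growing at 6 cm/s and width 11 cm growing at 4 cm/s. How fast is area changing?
162 cm²/s

A = lw
dA/dt = w·dl/dt + l·dw/dt = 11·6 + 24·4 = 162 cm²/s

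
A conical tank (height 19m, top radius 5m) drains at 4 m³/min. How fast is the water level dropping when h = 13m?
1444/(4225π) ≈ 0.1088 m/min

r/h = 5/19, so r = (5/19)h
V = (1/3)πr²h = (1/3)π((5/19)h)²h = (25/1083)πh³
dV/dh = (25/361)πh²
dh/dt = (dV/dt)/(dV/dh) = -4/((25/361)π·13²) = -1444/(4225π) m/min
The level is dropping at 1444/(4225π) ≈ 0.1088 m/min.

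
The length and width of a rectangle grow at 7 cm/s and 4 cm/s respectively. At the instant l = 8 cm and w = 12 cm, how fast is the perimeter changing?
22 cm/s

P = 2(l + w)
dP/dt = 2(dl/dt + dw/dt) = 2(7 + 4) = 22 cm/s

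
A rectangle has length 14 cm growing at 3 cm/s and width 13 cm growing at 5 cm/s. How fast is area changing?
109 cm²/s

A = lw
dA/dt = w·dl/dt + l·dw/dt = 13·3 + 14·5 = 109 cm²/s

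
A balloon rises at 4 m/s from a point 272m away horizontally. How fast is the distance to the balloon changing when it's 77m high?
308√79913/79913 ≈ 1.09 m/s

z² = 272² + y²
z = √(272² + 77²) = √79913
dz/dt = y/z · dy/dt = 77/√79913 · 4 = 308√79913/79913 ≈ 1.09 m/s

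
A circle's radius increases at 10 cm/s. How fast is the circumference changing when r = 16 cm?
20π cm/s

C = 2πr
dC/dt = 2π · dr/dt = 2π · 10 = 20π cm/s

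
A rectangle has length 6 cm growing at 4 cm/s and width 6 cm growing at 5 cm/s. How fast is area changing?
54 cm²/s

A = lw
dA/dt = w·dl/dt + l·dw/dt = 6·4 + 6·5 = 54 cm²/s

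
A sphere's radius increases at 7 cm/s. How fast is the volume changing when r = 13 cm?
4732π cm³/s

V = (4/3)πr³
dV/dt = dV/dr · dr/dt = 4πr² · 7
At r = 13: dV/dt = 4732π cm³/s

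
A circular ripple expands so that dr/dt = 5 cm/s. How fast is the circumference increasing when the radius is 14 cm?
10π cm/s

C = 2πr
dC/dt = 2π · dr/dt = 2π · 5 = 10π cm/s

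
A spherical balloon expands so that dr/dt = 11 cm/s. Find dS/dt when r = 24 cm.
2112π cm²/s

S = 4πr²
dS/dt = dS/dr · dr/dt = 8πr · 11
At r = 24: dS/dt = 2112π cm²/s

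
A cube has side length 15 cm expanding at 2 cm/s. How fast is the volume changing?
1350 cm³/s

V = s³
dV/dt = 3s² · ds/dt = 3·15²·2 = 1350 cm³/s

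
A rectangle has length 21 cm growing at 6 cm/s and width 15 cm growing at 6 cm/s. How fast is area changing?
216 cm²/s

A = lw
dA/dt = w·dl/dt + l·dw/dt = 15·6 + 21·6 = 216 cm²/s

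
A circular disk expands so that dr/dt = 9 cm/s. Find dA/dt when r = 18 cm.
324π cm²/s

A = πr²
dA/dt = 2πr · dr/dt = 2π(18)(9) = 324π cm²/s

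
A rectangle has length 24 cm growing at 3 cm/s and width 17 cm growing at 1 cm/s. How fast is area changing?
75 cm²/s

A = lw
dA/dt = w·dl/dt + l·dw/dt = 17·3 + 24·1 = 75 cm²/s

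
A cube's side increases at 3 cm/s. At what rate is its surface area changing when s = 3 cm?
108 cm²/s

A = 6s²
dA/dt = 12s · ds/dt = 12·3·3 = 108 cm²/s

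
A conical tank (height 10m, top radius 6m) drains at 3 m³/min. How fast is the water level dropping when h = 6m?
25/(108π) ≈ 0.07368 m/min

r/h = 6/10, so r = (3/5)h
V = (1/3)πr²h = (1/3)π((3/5)h)²h = (3/25)πh³
dV/dh = (9/25)πh²
dh/dt = (dV/dt)/(dV/dh) = -3/((9/25)π·6²) = -25/(108π) m/min
The level is dropping at 25/(108π) ≈ 0.07368 m/min.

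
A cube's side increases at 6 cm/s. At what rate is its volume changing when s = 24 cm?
10368 cm³/s

V = s³
dV/dt = 3s² · ds/dt = 3·24²·6 = 10368 cm³/s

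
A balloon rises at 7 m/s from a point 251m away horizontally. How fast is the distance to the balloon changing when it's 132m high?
924√3217/16085 ≈ 3.258 m/s

z² = 251² + y²
z = √(251² + 132²) = 5√3217
dz/dt = y/z · dy/dt = 132/(5√3217) · 7 = 924√3217/16085 ≈ 3.258 m/s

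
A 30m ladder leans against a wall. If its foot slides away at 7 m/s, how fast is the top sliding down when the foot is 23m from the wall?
23√371/53 ≈ 8.359 m/s

x² + y² = 30²
2x·dx/dt + 2y·dy/dt = 0
dy/dt = -x/y · dx/dt = -23/√371 · 7 = -23√371/53 m/s
The top is descending at 23√371/53 ≈ 8.359 m/s.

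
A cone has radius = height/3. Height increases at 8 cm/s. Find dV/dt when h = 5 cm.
200π/9 cm³/s

V = (1/3)π(h/3)²h = πh³/27
dV/dt = πh²/9 · 8
At h = 5: dV/dt = 200π/9 cm³/s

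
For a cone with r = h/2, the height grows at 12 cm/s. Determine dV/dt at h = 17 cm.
867π cm³/s

V = (1/3)π(h/2)²h = πh³/12
dV/dt = πh²/4 · 12
At h = 17: dV/dt = 867π cm³/s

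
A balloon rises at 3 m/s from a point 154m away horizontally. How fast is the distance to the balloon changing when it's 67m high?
201√28205/28205 ≈ 1.197 m/s

z² = 154² + y²
z = √(154² + 67²) = √28205
dz/dt = y/z · dy/dt = 67/√28205 · 3 = 201√28205/28205 ≈ 1.197 m/s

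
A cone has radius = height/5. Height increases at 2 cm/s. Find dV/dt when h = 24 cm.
1152π/25 cm³/s

V = (1/3)π(h/5)²h = πh³/75
dV/dt = πh²/25 · 2
At h = 24: dV/dt = 1152π/25 cm³/s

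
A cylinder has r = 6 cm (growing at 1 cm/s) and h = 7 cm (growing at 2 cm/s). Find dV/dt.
156π cm³/s

V = πr²h
dV/dt = 2πrh·dr/dt + πr²·dh/dt
= 2π(6)(7)(1) + π(6)²(2)
= 156π cm³/s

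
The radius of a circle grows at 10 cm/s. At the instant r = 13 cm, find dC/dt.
20π cm/s

C = 2πr
dC/dt = 2π · dr/dt = 2π · 10 = 20π cm/s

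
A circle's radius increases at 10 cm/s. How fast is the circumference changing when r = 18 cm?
20π cm/s

C = 2πr
dC/dt = 2π · dr/dt = 2π · 10 = 20π cm/s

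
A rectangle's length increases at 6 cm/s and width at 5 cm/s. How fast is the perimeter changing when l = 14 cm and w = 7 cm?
22 cm/s

P = 2(l + w)
dP/dt = 2(dl/dt + dw/dt) = 2(6 + 5) = 22 cm/s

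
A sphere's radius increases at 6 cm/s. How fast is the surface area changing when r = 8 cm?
384π cm²/s

S = 4πr²
dS/dt = dS/dr · dr/dt = 8πr · 6
At r = 8: dS/dt = 384π cm²/s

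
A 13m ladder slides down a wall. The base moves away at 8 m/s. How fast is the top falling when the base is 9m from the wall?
18√22/11 ≈ 7.675 m/s

x² + y² = 13²
2x·dx/dt + 2y·dy/dt = 0
dy/dt = -x/y · dx/dt = -9/(2√22) · 8 = -18√22/11 m/s
The top is descending at 18√22/11 ≈ 7.675 m/s.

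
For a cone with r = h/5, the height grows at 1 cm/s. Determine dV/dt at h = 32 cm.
1024π/25 cm³/s

V = (1/3)π(h/5)²h = πh³/75
dV/dt = πh²/25 · 1
At h = 32: dV/dt = 1024π/25 cm³/s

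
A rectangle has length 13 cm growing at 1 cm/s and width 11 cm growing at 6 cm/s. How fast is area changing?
89 cm²/s

A = lw
dA/dt = w·dl/dt + l·dw/dt = 11·1 + 13·6 = 89 cm²/s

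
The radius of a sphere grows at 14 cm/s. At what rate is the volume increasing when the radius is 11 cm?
6776π cm³/s

V = (4/3)πr³
dV/dt = dV/dr · dr/dt = 4πr² · 14
At r = 11: dV/dt = 6776π cm³/s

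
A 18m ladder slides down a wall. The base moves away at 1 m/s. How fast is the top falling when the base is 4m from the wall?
2√77/77 ≈ 0.2279 m/s

x² + y² = 18²
2x·dx/dt + 2y·dy/dt = 0
dy/dt = -x/y · dx/dt = -4/(2√77) · 1 = -2√77/77 m/s
The top is descending at 2√77/77 ≈ 0.2279 m/s.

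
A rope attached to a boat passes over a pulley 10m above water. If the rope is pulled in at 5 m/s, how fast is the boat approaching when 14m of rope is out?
35√6/12 ≈ 7.144 m/s

rope² = x² + 10²
x = √(14² - 10²) = 4√6
dx/dt = (rope/x) · d(rope)/dt = (14/(4√6)) · (-5) = -35√6/12 m/s
The boat approaches at 35√6/12 ≈ 7.144 m/s.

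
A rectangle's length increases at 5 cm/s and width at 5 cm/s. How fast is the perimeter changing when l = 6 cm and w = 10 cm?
20 cm/s

P = 2(l + w)
dP/dt = 2(dl/dt + dw/dt) = 2(5 + 5) = 20 cm/s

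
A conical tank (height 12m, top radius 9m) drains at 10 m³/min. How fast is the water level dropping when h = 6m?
40/(81π) ≈ 0.1572 m/min

r/h = 9/12, so r = (3/4)h
V = (1/3)πr²h = (1/3)π((3/4)h)²h = (3/16)πh³
dV/dh = (9/16)πh²
dh/dt = (dV/dt)/(dV/dh) = -10/((9/16)π·6²) = -40/(81π) m/min
The level is dropping at 40/(81π) ≈ 0.1572 m/min.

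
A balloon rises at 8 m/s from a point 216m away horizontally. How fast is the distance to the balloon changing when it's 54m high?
8√17/17 ≈ 1.94 m/s

z² = 216² + y²
z = √(216² + 54²) = 54√17
dz/dt = y/z · dy/dt = 54/(54√17) · 8 = 8√17/17 ≈ 1.94 m/s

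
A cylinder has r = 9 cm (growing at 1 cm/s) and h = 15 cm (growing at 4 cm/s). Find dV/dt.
594π cm³/s

V = πr²h
dV/dt = 2πrh·dr/dt + πr²·dh/dt
= 2π(9)(15)(1) + π(9)²(4)
= 594π cm³/s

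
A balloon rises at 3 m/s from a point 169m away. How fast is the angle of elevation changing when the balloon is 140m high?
0.010527 rad/s

tan(θ) = y/169
sec²(θ) · dθ/dt = (1/169) · dy/dt
dθ/dt = cos²(θ)/169 · 3 = 169/(169² + 140²) · 3
dθ/dt = 0.010527 rad/s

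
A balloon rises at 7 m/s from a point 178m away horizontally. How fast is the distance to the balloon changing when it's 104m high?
364√17/425 ≈ 3.531 m/s

z² = 178² + y²
z = √(178² + 104²) = 50√17
dz/dt = y/z · dy/dt = 104/(50√17) · 7 = 364√17/425 ≈ 3.531 m/s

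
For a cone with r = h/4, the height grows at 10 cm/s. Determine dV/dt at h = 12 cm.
90π cm³/s

V = (1/3)π(h/4)²h = πh³/48
dV/dt = πh²/16 · 10
At h = 12: dV/dt = 90π cm³/s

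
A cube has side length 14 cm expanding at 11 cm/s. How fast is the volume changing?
6468 cm³/s

V = s³
dV/dt = 3s² · ds/dt = 3·14²·11 = 6468 cm³/s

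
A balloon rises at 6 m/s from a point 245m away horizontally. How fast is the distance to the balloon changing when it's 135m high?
81√3130/1565 ≈ 2.896 m/s

z² = 245² + y²
z = √(245² + 135²) = 5√3130
dz/dt = y/z · dy/dt = 135/(5√3130) · 6 = 81√3130/1565 ≈ 2.896 m/s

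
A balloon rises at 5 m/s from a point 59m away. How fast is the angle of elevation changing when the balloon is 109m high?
0.019203 rad/s

tan(θ) = y/59
sec²(θ) · dθ/dt = (1/59) · dy/dt
dθ/dt = cos²(θ)/59 · 5 = 59/(59² + 109²) · 5
dθ/dt = 0.019203 rad/s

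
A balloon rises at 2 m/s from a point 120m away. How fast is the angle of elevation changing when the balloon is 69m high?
0.012525 rad/s

tan(θ) = y/120
sec²(θ) · dθ/dt = (1/120) · dy/dt
dθ/dt = cos²(θ)/120 · 2 = 120/(120² + 69²) · 2
dθ/dt = 0.012525 rad/s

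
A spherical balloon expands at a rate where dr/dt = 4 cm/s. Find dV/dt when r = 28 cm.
12544π cm³/s

V = (4/3)πr³
dV/dt = dV/dr · dr/dt = 4πr² · 4
At r = 28: dV/dt = 12544π cm³/s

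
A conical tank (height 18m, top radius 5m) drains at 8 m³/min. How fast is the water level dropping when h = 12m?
18/(25π) ≈ 0.2292 m/min

r/h = 5/18, so r = (5/18)h
V = (1/3)πr²h = (1/3)π((5/18)h)²h = (25/972)πh³
dV/dh = (25/324)πh²
dh/dt = (dV/dt)/(dV/dh) = -8/((25/324)π·12²) = -18/(25π) m/min
The level is dropping at 18/(25π) ≈ 0.2292 m/min.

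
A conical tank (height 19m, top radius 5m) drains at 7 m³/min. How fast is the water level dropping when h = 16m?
2527/(6400π) ≈ 0.1257 m/min

r/h = 5/19, so r = (5/19)h
V = (1/3)πr²h = (1/3)π((5/19)h)²h = (25/1083)πh³
dV/dh = (25/361)πh²
dh/dt = (dV/dt)/(dV/dh) = -7/((25/361)π·16²) = -2527/(6400π) m/min
The level is dropping at 2527/(6400π) ≈ 0.1257 m/min.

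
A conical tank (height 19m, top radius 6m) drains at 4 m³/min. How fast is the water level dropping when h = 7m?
361/(441π) ≈ 0.2606 m/min

r/h = 6/19, so r = (6/19)h
V = (1/3)πr²h = (1/3)π((6/19)h)²h = (12/361)πh³
dV/dh = (36/361)πh²
dh/dt = (dV/dt)/(dV/dh) = -4/((36/361)π·7²) = -361/(441π) m/min
The level is dropping at 361/(441π) ≈ 0.2606 m/min.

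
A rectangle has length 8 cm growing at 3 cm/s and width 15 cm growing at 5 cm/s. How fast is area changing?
85 cm²/s

A = lw
dA/dt = w·dl/dt + l·dw/dt = 15·3 + 8·5 = 85 cm²/s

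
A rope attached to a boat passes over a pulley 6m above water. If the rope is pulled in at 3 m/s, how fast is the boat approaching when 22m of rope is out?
33√7/28 ≈ 3.118 m/s

rope² = x² + 6²
x = √(22² - 6²) = 8√7
dx/dt = (rope/x) · d(rope)/dt = (22/(8√7)) · (-3) = -33√7/28 m/s
The boat approaches at 33√7/28 ≈ 3.118 m/s.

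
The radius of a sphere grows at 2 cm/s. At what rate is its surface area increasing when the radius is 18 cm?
288π cm²/s

S = 4πr²
dS/dt = dS/dr · dr/dt = 8πr · 2
At r = 18: dS/dt = 288π cm²/s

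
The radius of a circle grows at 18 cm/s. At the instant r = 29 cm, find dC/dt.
36π cm/s

C = 2πr
dC/dt = 2π · dr/dt = 2π · 18 = 36π cm/s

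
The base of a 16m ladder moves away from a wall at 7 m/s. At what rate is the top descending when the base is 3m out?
21√247/247 ≈ 1.336 m/s

x² + y² = 16²
2x·dx/dt + 2y·dy/dt = 0
dy/dt = -x/y · dx/dt = -3/√247 · 7 = -21√247/247 m/s
The top is descending at 21√247/247 ≈ 1.336 m/s.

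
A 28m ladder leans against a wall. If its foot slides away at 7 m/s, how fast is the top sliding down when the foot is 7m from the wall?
7√15/15 ≈ 1.807 m/s

x² + y² = 28²
2x·dx/dt + 2y·dy/dt = 0
dy/dt = -x/y · dx/dt = -7/(7√15) · 7 = -7√15/15 m/s
The top is descending at 7√15/15 ≈ 1.807 m/s.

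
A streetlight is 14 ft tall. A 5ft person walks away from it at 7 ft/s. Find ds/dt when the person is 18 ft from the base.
35/9 ft/s

By similar triangles: 14/(x+s) = 5/s
Solving: s = 5x/9
ds/dt = 5/9 · dx/dt = 5/9 · 7 = 35/9 ft/s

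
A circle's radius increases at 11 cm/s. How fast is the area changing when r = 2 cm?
44π cm²/s

A = πr²
dA/dt = 2πr · dr/dt = 2π(2)(11) = 44π cm²/s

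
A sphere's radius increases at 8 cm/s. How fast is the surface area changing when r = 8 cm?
512π cm²/s

S = 4πr²
dS/dt = dS/dr · dr/dt = 8πr · 8
At r = 8: dS/dt = 512π cm²/s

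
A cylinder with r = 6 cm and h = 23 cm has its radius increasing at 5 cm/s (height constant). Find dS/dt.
350π cm²/s

S = 2πrh + 2πr² (lateral + bases)
dS/dt = (2πh + 4πr)·dr/dt = (2π·23 + 4π·6)·5
= 350π cm²/s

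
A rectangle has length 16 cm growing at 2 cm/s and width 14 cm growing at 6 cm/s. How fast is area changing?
124 cm²/s

A = lw
dA/dt = w·dl/dt + l·dw/dt = 14·2 + 16·6 = 124 cm²/s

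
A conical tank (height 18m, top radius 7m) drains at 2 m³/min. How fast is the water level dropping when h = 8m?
81/(392π) ≈ 0.06577 m/min

r/h = 7/18, so r = (7/18)h
V = (1/3)πr²h = (1/3)π((7/18)h)²h = (49/972)πh³
dV/dh = (49/324)πh²
dh/dt = (dV/dt)/(dV/dh) = -2/((49/324)π·8²) = -81/(392π) m/min
The level is dropping at 81/(392π) ≈ 0.06577 m/min.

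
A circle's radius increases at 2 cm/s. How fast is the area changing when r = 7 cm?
28π cm²/s

A = πr²
dA/dt = 2πr · dr/dt = 2π(7)(2) = 28π cm²/s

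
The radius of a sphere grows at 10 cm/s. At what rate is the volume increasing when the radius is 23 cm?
21160π cm³/s

V = (4/3)πr³
dV/dt = dV/dr · dr/dt = 4πr² · 10
At r = 23: dV/dt = 21160π cm³/s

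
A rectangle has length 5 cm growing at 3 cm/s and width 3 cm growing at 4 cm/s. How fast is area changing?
29 cm²/s

A = lw
dA/dt = w·dl/dt + l·dw/dt = 3·3 + 5·4 = 29 cm²/s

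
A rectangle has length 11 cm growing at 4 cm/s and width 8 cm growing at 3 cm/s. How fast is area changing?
65 cm²/s

A = lw
dA/dt = w·dl/dt + l·dw/dt = 8·4 + 11·3 = 65 cm²/s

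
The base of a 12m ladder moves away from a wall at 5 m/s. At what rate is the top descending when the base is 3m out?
√15/3 ≈ 1.291 m/s

x² + y² = 12²
2x·dx/dt + 2y·dy/dt = 0
dy/dt = -x/y · dx/dt = -3/(3√15) · 5 = -√15/3 m/s
The top is descending at √15/3 ≈ 1.291 m/s.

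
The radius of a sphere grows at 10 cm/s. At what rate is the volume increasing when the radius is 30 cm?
36000π cm³/s

V = (4/3)πr³
dV/dt = dV/dr · dr/dt = 4πr² · 10
At r = 30: dV/dt = 36000π cm³/s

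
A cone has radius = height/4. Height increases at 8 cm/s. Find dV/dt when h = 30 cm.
450π cm³/s

V = (1/3)π(h/4)²h = πh³/48
dV/dt = πh²/16 · 8
At h = 30: dV/dt = 450π cm³/s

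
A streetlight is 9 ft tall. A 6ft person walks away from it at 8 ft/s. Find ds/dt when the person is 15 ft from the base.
16 ft/s

By similar triangles: 9/(x+s) = 6/s
Solving: s = 6x/3
ds/dt = 6/3 · dx/dt = 2 · 8 = 16 ft/s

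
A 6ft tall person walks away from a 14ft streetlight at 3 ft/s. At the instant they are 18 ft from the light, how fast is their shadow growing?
9/4 ft/s

By similar triangles: 14/(x+s) = 6/s
Solving: s = 6x/8
ds/dt = 6/8 · dx/dt = 3/4 · 3 = 9/4 ft/s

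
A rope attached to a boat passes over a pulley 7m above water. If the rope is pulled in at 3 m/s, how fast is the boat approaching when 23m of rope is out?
23√30/40 ≈ 3.149 m/s

rope² = x² + 7²
x = √(23² - 7²) = 4√30
dx/dt = (rope/x) · d(rope)/dt = (23/(4√30)) · (-3) = -23√30/40 m/s
The boat approaches at 23√30/40 ≈ 3.149 m/s.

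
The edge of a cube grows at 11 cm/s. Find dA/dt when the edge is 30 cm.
3960 cm²/s

A = 6s²
dA/dt = 12s · ds/dt = 12·30·11 = 3960 cm²/s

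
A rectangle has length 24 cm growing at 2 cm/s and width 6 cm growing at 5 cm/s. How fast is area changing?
132 cm²/s

A = lw
dA/dt = w·dl/dt + l·dw/dt = 6·2 + 24·5 = 132 cm²/s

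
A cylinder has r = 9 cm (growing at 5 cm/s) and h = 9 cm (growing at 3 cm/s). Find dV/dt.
1053π cm³/s

V = πr²h
dV/dt = 2πrh·dr/dt + πr²·dh/dt
= 2π(9)(9)(5) + π(9)²(3)
= 1053π cm³/s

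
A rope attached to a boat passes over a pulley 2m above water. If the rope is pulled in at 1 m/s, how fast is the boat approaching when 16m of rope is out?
8√7/21 ≈ 1.008 m/s

rope² = x² + 2²
x = √(16² - 2²) = 6√7
dx/dt = (rope/x) · d(rope)/dt = (16/(6√7)) · (-1) = -8√7/21 m/s
The boat approaches at 8√7/21 ≈ 1.008 m/s.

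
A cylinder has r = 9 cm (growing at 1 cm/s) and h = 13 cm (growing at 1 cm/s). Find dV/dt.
315π cm³/s

V = πr²h
dV/dt = 2πrh·dr/dt + πr²·dh/dt
= 2π(9)(13)(1) + π(9)²(1)
= 315π cm³/s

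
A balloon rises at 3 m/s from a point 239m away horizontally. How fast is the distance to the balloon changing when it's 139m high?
417√76442/76442 ≈ 1.508 m/s

z² = 239² + y²
z = √(239² + 139²) = √76442
dz/dt = y/z · dy/dt = 139/√76442 · 3 = 417√76442/76442 ≈ 1.508 m/s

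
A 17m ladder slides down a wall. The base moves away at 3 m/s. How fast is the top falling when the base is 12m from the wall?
36√145/145 ≈ 2.99 m/s

x² + y² = 17²
2x·dx/dt + 2y·dy/dt = 0
dy/dt = -x/y · dx/dt = -12/√145 · 3 = -36√145/145 m/s
The top is descending at 36√145/145 ≈ 2.99 m/s.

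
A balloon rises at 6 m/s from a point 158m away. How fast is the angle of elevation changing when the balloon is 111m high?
0.025426 rad/s

tan(θ) = y/158
sec²(θ) · dθ/dt = (1/158) · dy/dt
dθ/dt = cos²(θ)/158 · 6 = 158/(158² + 111²) · 6
dθ/dt = 0.025426 rad/s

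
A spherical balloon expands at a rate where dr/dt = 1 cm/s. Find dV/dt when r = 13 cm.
676π cm³/s

V = (4/3)πr³
dV/dt = dV/dr · dr/dt = 4πr² · 1
At r = 13: dV/dt = 676π cm³/s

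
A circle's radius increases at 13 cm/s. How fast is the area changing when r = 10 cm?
260π cm²/s

A = πr²
dA/dt = 2πr · dr/dt = 2π(10)(13) = 260π cm²/s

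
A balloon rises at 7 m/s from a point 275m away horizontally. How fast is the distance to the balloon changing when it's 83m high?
581√82514/82514 ≈ 2.023 m/s

z² = 275² + y²
z = √(275² + 83²) = √82514
dz/dt = y/z · dy/dt = 83/√82514 · 7 = 581√82514/82514 ≈ 2.023 m/s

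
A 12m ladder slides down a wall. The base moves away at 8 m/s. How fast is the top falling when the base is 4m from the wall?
2√2 ≈ 2.828 m/s

x² + y² = 12²
2x·dx/dt + 2y·dy/dt = 0
dy/dt = -x/y · dx/dt = -4/(8√2) · 8 = -2√2 m/s
The top is descending at 2√2 ≈ 2.828 m/s.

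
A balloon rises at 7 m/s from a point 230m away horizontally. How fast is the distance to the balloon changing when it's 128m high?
448√17321/17321 ≈ 3.404 m/s

z² = 230² + y²
z = √(230² + 128²) = 2√17321
dz/dt = y/z · dy/dt = 128/(2√17321) · 7 = 448√17321/17321 ≈ 3.404 m/s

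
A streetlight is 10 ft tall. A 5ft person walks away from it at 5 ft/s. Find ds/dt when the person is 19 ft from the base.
5 ft/s

By similar triangles: 10/(x+s) = 5/s
Solving: s = 5x/5
ds/dt = 5/5 · dx/dt = 1 · 5 = 5 ft/s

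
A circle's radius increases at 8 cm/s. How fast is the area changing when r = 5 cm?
80π cm²/s

A = πr²
dA/dt = 2πr · dr/dt = 2π(5)(8) = 80π cm²/s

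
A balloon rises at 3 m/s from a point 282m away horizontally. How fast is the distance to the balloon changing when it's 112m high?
168√23017/23017 ≈ 1.107 m/s

z² = 282² + y²
z = √(282² + 112²) = 2√23017
dz/dt = y/z · dy/dt = 112/(2√23017) · 3 = 168√23017/23017 ≈ 1.107 m/s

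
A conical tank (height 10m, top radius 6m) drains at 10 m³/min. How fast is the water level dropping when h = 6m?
125/(162π) ≈ 0.2456 m/min

r/h = 6/10, so r = (3/5)h
V = (1/3)πr²h = (1/3)π((3/5)h)²h = (3/25)πh³
dV/dh = (9/25)πh²
dh/dt = (dV/dt)/(dV/dh) = -10/((9/25)π·6²) = -125/(162π) m/min
The level is dropping at 125/(162π) ≈ 0.2456 m/min.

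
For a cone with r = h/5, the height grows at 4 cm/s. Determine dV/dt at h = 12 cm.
576π/25 cm³/s

V = (1/3)π(h/5)²h = πh³/75
dV/dt = πh²/25 · 4
At h = 12: dV/dt = 576π/25 cm³/s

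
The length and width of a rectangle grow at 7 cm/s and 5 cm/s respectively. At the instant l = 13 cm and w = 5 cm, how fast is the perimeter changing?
24 cm/s

P = 2(l + w)
dP/dt = 2(dl/dt + dw/dt) = 2(7 + 5) = 24 cm/s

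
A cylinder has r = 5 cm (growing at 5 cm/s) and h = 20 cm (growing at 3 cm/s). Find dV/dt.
1075π cm³/s

V = πr²h
dV/dt = 2πrh·dr/dt + πr²·dh/dt
= 2π(5)(20)(5) + π(5)²(3)
= 1075π cm³/s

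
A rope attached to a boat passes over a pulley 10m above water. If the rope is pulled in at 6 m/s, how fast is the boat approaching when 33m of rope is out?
198√989/989 ≈ 6.296 m/s

rope² = x² + 10²
x = √(33² - 10²) = √989
dx/dt = (rope/x) · d(rope)/dt = (33/√989) · (-6) = -198√989/989 m/s
The boat approaches at 198√989/989 ≈ 6.296 m/s.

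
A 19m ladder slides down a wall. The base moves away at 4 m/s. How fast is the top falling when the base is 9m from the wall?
9√70/35 ≈ 2.151 m/s

x² + y² = 19²
2x·dx/dt + 2y·dy/dt = 0
dy/dt = -x/y · dx/dt = -9/(2√70) · 4 = -9√70/35 m/s
The top is descending at 9√70/35 ≈ 2.151 m/s.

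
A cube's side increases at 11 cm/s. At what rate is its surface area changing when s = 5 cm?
660 cm²/s

A = 6s²
dA/dt = 12s · ds/dt = 12·5·11 = 660 cm²/s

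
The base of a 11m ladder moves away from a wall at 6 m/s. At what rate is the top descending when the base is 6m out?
36√85/85 ≈ 3.905 m/s

x² + y² = 11²
2x·dx/dt + 2y·dy/dt = 0
dy/dt = -x/y · dx/dt = -6/√85 · 6 = -36√85/85 m/s
The top is descending at 36√85/85 ≈ 3.905 m/s.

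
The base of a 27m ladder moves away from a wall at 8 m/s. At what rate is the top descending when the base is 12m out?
32√65/65 ≈ 3.969 m/s

x² + y² = 27²
2x·dx/dt + 2y·dy/dt = 0
dy/dt = -x/y · dx/dt = -12/(3√65) · 8 = -32√65/65 m/s
The top is descending at 32√65/65 ≈ 3.969 m/s.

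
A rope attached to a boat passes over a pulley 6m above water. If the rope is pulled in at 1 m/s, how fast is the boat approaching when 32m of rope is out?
16√247/247 ≈ 1.018 m/s

rope² = x² + 6²
x = √(32² - 6²) = 2√247
dx/dt = (rope/x) · d(rope)/dt = (32/(2√247)) · (-1) = -16√247/247 m/s
The boat approaches at 16√247/247 ≈ 1.018 m/s.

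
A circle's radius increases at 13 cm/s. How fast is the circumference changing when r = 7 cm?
26π cm/s

C = 2πr
dC/dt = 2π · dr/dt = 2π · 13 = 26π cm/s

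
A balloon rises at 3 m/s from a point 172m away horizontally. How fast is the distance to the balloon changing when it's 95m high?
285√38609/38609 ≈ 1.45 m/s

z² = 172² + y²
z = √(172² + 95²) = √38609
dz/dt = y/z · dy/dt = 95/√38609 · 3 = 285√38609/38609 ≈ 1.45 m/s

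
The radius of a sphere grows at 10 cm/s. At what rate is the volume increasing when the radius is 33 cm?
43560π cm³/s

V = (4/3)πr³
dV/dt = dV/dr · dr/dt = 4πr² · 10
At r = 33: dV/dt = 43560π cm³/s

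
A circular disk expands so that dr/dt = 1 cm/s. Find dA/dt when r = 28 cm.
56π cm²/s

A = πr²
dA/dt = 2πr · dr/dt = 2π(28)(1) = 56π cm²/s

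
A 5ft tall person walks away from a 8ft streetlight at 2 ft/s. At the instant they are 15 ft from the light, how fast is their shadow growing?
10/3 ft/s

By similar triangles: 8/(x+s) = 5/s
Solving: s = 5x/3
ds/dt = 5/3 · dx/dt = 5/3 · 2 = 10/3 ft/s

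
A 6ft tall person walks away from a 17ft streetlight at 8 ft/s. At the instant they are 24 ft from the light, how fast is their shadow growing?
48/11 ft/s

By similar triangles: 17/(x+s) = 6/s
Solving: s = 6x/11
ds/dt = 6/11 · dx/dt = 6/11 · 8 = 48/11 ft/s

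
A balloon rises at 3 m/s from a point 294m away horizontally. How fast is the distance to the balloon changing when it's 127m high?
381√102565/102565 ≈ 1.19 m/s

z² = 294² + y²
z = √(294² + 127²) = √102565
dz/dt = y/z · dy/dt = 127/√102565 · 3 = 381√102565/102565 ≈ 1.19 m/s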